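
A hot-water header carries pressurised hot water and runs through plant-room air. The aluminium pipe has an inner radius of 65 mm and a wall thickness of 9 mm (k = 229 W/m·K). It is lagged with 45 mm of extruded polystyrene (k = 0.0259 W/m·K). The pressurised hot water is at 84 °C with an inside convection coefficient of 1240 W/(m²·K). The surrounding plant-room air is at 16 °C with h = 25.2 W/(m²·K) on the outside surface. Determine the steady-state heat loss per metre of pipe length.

Cylindrical conduction, so R = ln(r₂/r₁)/(2πkL) per layer, in series:
R_inner film = 1/(h_i·2πr₁L) = 1/(1240×2π×0.065×1) = 0.001975 K/W
R_aluminium pipe wall = ln(74/65)/(2π×229×1) = 9.013×10^-5 K/W
R_extruded polystyrene = ln(119/74)/(2π×0.0259×1) = 2.919 K/W
R_outer film = 1/(h_o·2πr_oL) = 1/(25.2×2π×0.119×1) = 0.05307 K/W
R_total = 2.974 K/W
Q = ΔT/R_total = 68/2.974

q′ ≈ 22.9 W/m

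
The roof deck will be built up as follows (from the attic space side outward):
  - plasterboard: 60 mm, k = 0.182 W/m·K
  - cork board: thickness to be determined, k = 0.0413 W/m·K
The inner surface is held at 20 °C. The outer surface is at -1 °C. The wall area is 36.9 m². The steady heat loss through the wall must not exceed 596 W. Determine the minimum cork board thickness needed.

Model the wall as resistances in series:
R_plasterboard = L/(kA) = 0.06/(0.182×36.9) = 0.008934 K/W
Sum of the known resistances R_other = 0.008934 K/W
Required total resistance R_tot = ΔT/Q_allow = 21/596 = 0.03523 K/W
R_cork board = R_tot − R_other = 0.0263 K/W
L = R·k·A = 0.0263×0.0413×36.9

L ≈ 40.1 mm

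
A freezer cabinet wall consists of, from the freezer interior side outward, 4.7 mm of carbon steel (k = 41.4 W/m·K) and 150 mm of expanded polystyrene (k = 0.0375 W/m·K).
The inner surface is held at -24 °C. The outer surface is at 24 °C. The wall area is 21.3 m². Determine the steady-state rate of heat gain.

Q ≈ 256 W

Model the wall as resistances in series:
R_carbon steel = L/(kA) = 0.0047/(41.4×21.3) = 5.33×10^-6 K/W
R_expanded polystyrene = L/(kA) = 0.15/(0.0375×21.3) = 0.1878 K/W
R_total = 0.1878 K/W
Q = ΔT / R_total = 48 / 0.1878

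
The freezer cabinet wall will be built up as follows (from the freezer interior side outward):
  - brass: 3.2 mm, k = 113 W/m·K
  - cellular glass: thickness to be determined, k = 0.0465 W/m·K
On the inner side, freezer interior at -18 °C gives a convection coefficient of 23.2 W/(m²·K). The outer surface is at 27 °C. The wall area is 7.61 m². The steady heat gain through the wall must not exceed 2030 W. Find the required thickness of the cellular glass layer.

Model the wall as resistances in series:
R_inner film = 1/(h_i·A) = 1/(23.2×7.61) = 0.005664 K/W
R_brass = L/(kA) = 0.0032/(113×7.61) = 3.721×10^-6 K/W
Sum of the known resistances R_other = 0.005668 K/W
Required total resistance R_tot = ΔT/Q_allow = 45/2030 = 0.02217 K/W
R_cellular glass = R_tot − R_other = 0.0165 K/W
L = R·k·A = 0.0165×0.0465×7.61

L ≈ 5.84 mm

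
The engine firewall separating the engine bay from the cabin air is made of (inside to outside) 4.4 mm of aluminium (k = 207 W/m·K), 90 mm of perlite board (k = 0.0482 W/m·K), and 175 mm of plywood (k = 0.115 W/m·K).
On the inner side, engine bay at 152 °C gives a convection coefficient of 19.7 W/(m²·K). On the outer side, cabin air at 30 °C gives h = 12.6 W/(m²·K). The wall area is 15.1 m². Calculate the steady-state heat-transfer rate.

Q ≈ 523 W

Treating each layer as a thermal resistance in series:
R_inner film = 1/(h_i·A) = 1/(19.7×15.1) = 0.003362 K/W
R_aluminium = L/(kA) = 0.0044/(207×15.1) = 1.408×10^-6 K/W
R_perlite board = L/(kA) = 0.09/(0.0482×15.1) = 0.1237 K/W
R_plywood = L/(kA) = 0.175/(0.115×15.1) = 0.1008 K/W
R_outer film = 1/(h_o·A) = 1/(12.6×15.1) = 0.005256 K/W
R_total = 0.2331 K/W
Q = ΔT / R_total = 122 / 0.2331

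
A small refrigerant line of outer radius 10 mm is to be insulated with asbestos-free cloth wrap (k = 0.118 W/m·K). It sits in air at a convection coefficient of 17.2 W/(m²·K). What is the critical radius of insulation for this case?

For a cylinder r_cr = k/h = 0.118/17.2
r_cr = 6.86 mm; since the bare radius (10 mm) is above r_cr, any added insulation will reduce heat loss.

r_cr ≈ 6.86 mm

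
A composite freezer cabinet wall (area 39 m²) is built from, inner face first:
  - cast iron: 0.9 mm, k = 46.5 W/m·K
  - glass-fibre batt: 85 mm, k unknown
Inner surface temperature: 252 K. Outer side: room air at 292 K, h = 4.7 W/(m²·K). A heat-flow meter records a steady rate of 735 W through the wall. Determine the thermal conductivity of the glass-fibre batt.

k ≈ 0.0445 W/(m·K)

Series thermal resistances:
R_cast iron = L/(kA) = 0.0009/(46.5×39) = 4.963×10^-7 K/W
R_outer film = 1/(h_o·A) = 1/(4.7×39) = 0.005456 K/W
Sum of known resistances R_other = 0.005456 K/W
Total R = ΔT/Q = 40/735 = 0.05442 K/W
R_glass-fibre batt = R_total − R_other = 0.04897 K/W
k = L/(R·A) = 0.085/(0.04897×39)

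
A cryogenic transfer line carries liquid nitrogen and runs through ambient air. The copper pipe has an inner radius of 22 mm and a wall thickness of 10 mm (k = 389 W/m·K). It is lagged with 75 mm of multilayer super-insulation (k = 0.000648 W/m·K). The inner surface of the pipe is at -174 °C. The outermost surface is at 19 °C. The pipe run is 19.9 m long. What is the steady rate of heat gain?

Per-layer cylindrical resistances, series-summed:
R_copper pipe wall = ln(32/22)/(2π×389×19.9) = 7.704×10^-6 K/W
R_multilayer super-insulation = ln(107/32)/(2π×0.000648×19.9) = 14.9 K/W
R_total = 14.9 K/W
Q = ΔT/R_total = 193/14.9

Q ≈ 13 W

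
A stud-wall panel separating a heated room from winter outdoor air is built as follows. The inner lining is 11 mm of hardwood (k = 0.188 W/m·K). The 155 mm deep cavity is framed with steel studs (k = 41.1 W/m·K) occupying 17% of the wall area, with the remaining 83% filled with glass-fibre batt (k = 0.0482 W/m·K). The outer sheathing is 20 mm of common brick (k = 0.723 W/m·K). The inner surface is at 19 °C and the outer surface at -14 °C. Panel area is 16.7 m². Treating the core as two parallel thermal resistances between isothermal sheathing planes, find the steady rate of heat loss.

Q ≈ 5090 W

Sheathing layers in series; stud and cavity paths in parallel between them.
R_inner = 0.011/(0.188×16.7) = 0.003504 K/W
R_stud  = 0.155/(41.1×0.17×16.7) = 0.001328 K/W
R_cav   = 0.155/(0.0482×0.83×16.7) = 0.232 K/W
1/R_core = 1/R_stud + 1/R_cav → R_core = 0.001321 K/W
R_outer = 0.02/(0.723×16.7) = 0.001656 K/W
R_total = 0.006481 K/W
Q = ΔT/R_total = 33/0.006481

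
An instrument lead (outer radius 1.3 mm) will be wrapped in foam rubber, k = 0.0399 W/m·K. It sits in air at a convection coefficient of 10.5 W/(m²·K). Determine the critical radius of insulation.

r_cr ≈ 3.8 mm

For a cylinder r_cr = k/h = 0.0399/10.5
r_cr = 3.8 mm; since the bare radius (1.3 mm) is below r_cr, adding a thin layer of insulation will *increase* heat loss.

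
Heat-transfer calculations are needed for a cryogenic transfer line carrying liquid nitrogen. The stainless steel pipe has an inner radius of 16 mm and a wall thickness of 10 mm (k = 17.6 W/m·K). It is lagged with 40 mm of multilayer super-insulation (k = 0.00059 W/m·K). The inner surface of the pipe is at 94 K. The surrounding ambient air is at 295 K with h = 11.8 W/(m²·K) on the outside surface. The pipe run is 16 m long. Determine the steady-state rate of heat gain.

Cylindrical conduction, so R = ln(r₂/r₁)/(2πkL) per layer, in series:
R_stainless steel pipe wall = ln(26/16)/(2π×17.6×16) = 2.744×10^-4 K/W
R_multilayer super-insulation = ln(66/26)/(2π×0.00059×16) = 15.71 K/W
R_outer film = 1/(h_o·2πr_oL) = 1/(11.8×2π×0.066×16) = 0.01277 K/W
R_total = 15.72 K/W
Q = ΔT/R_total = 201/15.72

Q ≈ 12.8 W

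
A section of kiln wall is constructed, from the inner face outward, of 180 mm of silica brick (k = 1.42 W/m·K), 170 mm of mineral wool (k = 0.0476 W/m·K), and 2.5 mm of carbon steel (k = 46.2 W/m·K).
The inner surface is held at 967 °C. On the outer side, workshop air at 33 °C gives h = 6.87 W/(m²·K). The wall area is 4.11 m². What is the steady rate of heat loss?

Q ≈ 999 W

Model the wall as resistances in series:
R_silica brick = L/(kA) = 0.18/(1.42×4.11) = 0.03084 K/W
R_mineral wool = L/(kA) = 0.17/(0.0476×4.11) = 0.869 K/W
R_carbon steel = L/(kA) = 0.0025/(46.2×4.11) = 1.317×10^-5 K/W
R_outer film = 1/(h_o·A) = 1/(6.87×4.11) = 0.03542 K/W
R_total = 0.9352 K/W
Q = ΔT / R_total = 934 / 0.9352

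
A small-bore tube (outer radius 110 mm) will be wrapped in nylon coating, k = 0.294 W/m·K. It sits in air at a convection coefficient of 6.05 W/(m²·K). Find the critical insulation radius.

For a cylinder r_cr = k/h = 0.294/6.05
r_cr = 48.6 mm; since the bare radius (110 mm) is above r_cr, any added insulation will reduce heat loss.

r_cr ≈ 48.6 mm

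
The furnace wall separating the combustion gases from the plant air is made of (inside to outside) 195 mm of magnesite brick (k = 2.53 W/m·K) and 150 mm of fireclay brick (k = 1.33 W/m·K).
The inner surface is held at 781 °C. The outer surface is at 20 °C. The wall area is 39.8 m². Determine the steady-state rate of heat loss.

Treating each layer as a thermal resistance in series:
R_magnesite brick = L/(kA) = 0.195/(2.53×39.8) = 0.001937 K/W
R_fireclay brick = L/(kA) = 0.15/(1.33×39.8) = 0.002834 K/W
R_total = 0.00477 K/W
Q = ΔT / R_total = 761 / 0.00477

Q ≈ 160000 W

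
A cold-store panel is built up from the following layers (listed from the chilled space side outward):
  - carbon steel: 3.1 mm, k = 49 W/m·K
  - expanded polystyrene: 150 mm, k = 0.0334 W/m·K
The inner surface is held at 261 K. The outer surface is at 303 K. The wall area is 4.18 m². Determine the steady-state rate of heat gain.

Q ≈ 39.1 W

Treating each layer as a thermal resistance in series:
R_carbon steel = L/(kA) = 0.0031/(49×4.18) = 1.514×10^-5 K/W
R_expanded polystyrene = L/(kA) = 0.15/(0.0334×4.18) = 1.074 K/W
R_total = 1.074 K/W
Q = ΔT / R_total = 42 / 1.074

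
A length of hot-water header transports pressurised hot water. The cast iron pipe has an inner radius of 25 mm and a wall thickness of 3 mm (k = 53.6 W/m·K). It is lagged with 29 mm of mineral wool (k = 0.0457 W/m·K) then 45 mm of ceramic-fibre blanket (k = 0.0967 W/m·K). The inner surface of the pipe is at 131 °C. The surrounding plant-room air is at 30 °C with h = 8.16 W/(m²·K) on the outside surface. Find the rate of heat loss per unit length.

Cylindrical conduction, so R = ln(r₂/r₁)/(2πkL) per layer, in series:
R_cast iron pipe wall = ln(28/25)/(2π×53.6×1) = 3.365×10^-4 K/W
R_mineral wool = ln(57/28)/(2π×0.0457×1) = 2.476 K/W
R_ceramic-fibre blanket = ln(102/57)/(2π×0.0967×1) = 0.9578 K/W
R_outer film = 1/(h_o·2πr_oL) = 1/(8.16×2π×0.102×1) = 0.1912 K/W
R_total = 3.625 K/W
Q = ΔT/R_total = 101/3.625

q′ ≈ 27.9 W/m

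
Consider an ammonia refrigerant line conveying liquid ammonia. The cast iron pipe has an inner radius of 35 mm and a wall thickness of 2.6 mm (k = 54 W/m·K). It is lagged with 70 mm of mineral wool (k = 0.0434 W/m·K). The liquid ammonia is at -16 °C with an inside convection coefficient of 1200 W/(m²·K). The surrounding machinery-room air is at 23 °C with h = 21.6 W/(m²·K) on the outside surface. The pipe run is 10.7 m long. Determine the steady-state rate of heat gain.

Q ≈ 106 W

Cylindrical conduction, so R = ln(r₂/r₁)/(2πkL) per layer, in series:
R_inner film = 1/(h_i·2πr₁L) = 1/(1200×2π×0.035×10.7) = 3.541×10^-4 K/W
R_cast iron pipe wall = ln(37.6/35)/(2π×54×10.7) = 1.974×10^-5 K/W
R_mineral wool = ln(107.6/37.6)/(2π×0.0434×10.7) = 0.3603 K/W
R_outer film = 1/(h_o·2πr_oL) = 1/(21.6×2π×0.1076×10.7) = 0.0064 K/W
R_total = 0.3671 K/W
Q = ΔT/R_total = 39/0.3671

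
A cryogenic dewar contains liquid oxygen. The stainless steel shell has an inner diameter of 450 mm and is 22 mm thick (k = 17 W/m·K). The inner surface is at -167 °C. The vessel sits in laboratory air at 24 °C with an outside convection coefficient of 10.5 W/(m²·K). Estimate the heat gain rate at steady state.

Spherical conduction: R = (1/r_in − 1/r_out)/(4πk) per layer; series-sum.
R_stainless steel shell = (1/0.225 − 1/0.247)/(4π×17) = 0.001853 K/W
R_outer film = 1/(h·4πr_o²) = 1/(10.5×4π×0.247²) = 0.1242 K/W
R_total = 0.1261 K/W
Q = ΔT/R_total = 191/0.1261

Q ≈ 1510 W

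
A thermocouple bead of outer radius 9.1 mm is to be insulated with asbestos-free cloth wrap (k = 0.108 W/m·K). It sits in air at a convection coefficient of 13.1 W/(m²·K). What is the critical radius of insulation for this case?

For a sphere r_cr = 2k/h = 2×0.108/13.1
r_cr = 16.5 mm; since the bare radius (9.1 mm) is below r_cr, adding a thin layer of insulation will *increase* heat loss.

r_cr ≈ 16.5 mm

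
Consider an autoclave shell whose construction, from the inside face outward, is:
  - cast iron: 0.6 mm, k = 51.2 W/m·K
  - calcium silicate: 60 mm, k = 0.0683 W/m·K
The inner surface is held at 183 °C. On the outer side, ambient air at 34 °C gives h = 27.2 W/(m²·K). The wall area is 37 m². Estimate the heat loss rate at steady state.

Q ≈ 6020 W

Treating each layer as a thermal resistance in series:
R_cast iron = L/(kA) = 0.0006/(51.2×37) = 3.167×10^-7 K/W
R_calcium silicate = L/(kA) = 0.06/(0.0683×37) = 0.02374 K/W
R_outer film = 1/(h_o·A) = 1/(27.2×37) = 9.936×10^-4 K/W
R_total = 0.02474 K/W
Q = ΔT / R_total = 149 / 0.02474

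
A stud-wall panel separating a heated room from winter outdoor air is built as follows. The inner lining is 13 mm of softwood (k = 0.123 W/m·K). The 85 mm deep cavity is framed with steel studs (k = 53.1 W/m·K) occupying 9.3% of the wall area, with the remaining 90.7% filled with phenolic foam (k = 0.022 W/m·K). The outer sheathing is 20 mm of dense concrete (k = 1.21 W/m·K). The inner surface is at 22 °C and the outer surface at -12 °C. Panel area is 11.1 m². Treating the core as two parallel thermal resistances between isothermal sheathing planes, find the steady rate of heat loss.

Q ≈ 2710 W

Sheathing layers in series; stud and cavity paths in parallel between them.
R_inner = 0.013/(0.123×11.1) = 0.009522 K/W
R_stud  = 0.085/(53.1×0.093×11.1) = 0.001551 K/W
R_cav   = 0.085/(0.022×0.907×11.1) = 0.3838 K/W
1/R_core = 1/R_stud + 1/R_cav → R_core = 0.001544 K/W
R_outer = 0.02/(1.21×11.1) = 0.001489 K/W
R_total = 0.01256 K/W
Q = ΔT/R_total = 34/0.01256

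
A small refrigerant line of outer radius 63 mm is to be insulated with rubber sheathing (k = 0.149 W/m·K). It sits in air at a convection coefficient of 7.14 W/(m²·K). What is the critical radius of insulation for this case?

r_cr ≈ 20.9 mm

For a cylinder r_cr = k/h = 0.149/7.14
r_cr = 20.9 mm; since the bare radius (63 mm) is above r_cr, any added insulation will reduce heat loss.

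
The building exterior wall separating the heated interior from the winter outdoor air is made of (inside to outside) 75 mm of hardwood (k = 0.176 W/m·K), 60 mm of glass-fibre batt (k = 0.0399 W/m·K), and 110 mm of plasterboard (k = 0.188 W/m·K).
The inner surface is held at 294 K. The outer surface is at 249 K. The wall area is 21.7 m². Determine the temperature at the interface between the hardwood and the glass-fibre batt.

T ≈ 286 K

Treating each layer as a thermal resistance in series:
R_hardwood = L/(kA) = 0.075/(0.176×21.7) = 0.01964 K/W
R_glass-fibre batt = L/(kA) = 0.06/(0.0399×21.7) = 0.0693 K/W
R_plasterboard = L/(kA) = 0.11/(0.188×21.7) = 0.02696 K/W
R_total = 0.1159 K/W;  Q = ΔT/R_total = 45/0.1159 = 388.3 W
T_interface = T_inner − Q·ΣR(inner→interface) = 294 − 388×0.01964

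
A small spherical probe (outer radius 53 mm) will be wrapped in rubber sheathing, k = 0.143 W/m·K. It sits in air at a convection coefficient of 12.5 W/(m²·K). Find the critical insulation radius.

For a sphere r_cr = 2k/h = 2×0.143/12.5
r_cr = 22.9 mm; since the bare radius (53 mm) is above r_cr, any added insulation will reduce heat loss.

r_cr ≈ 22.9 mm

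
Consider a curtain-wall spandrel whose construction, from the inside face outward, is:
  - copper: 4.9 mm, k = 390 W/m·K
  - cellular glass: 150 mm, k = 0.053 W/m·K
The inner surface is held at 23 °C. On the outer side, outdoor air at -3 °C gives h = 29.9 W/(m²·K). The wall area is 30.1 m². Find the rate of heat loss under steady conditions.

Q ≈ 273 W

Thermal resistances in series:
R_copper = L/(kA) = 0.0049/(390×30.1) = 4.174×10^-7 K/W
R_cellular glass = L/(kA) = 0.15/(0.053×30.1) = 0.09403 K/W
R_outer film = 1/(h_o·A) = 1/(29.9×30.1) = 0.001111 K/W
R_total = 0.09514 K/W
Q = ΔT / R_total = 26 / 0.09514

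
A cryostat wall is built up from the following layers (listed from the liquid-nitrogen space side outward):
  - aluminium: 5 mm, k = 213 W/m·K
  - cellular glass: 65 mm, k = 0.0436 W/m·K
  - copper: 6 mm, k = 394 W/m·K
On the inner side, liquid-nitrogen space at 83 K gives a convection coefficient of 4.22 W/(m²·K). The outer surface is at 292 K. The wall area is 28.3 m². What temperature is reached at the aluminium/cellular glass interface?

Treating each layer as a thermal resistance in series:
R_inner film = 1/(h_i·A) = 1/(4.22×28.3) = 0.008373 K/W
R_aluminium = L/(kA) = 0.005/(213×28.3) = 8.295×10^-7 K/W
R_cellular glass = L/(kA) = 0.065/(0.0436×28.3) = 0.05268 K/W
R_copper = L/(kA) = 0.006/(394×28.3) = 5.381×10^-7 K/W
R_total = 0.06105 K/W;  Q = ΔT/R_total = 209/0.06105 = 3423 W
T_interface = T_inner + Q·ΣR(inner→interface) = 83 + 3420×0.008374

T ≈ 112 K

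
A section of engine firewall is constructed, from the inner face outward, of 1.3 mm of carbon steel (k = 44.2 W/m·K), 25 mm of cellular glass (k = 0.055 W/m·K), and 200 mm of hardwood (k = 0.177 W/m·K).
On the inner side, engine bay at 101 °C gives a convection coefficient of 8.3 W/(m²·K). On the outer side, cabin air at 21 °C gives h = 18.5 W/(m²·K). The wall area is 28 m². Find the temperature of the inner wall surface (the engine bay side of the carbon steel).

Treating each layer as a thermal resistance in series:
R_inner film = 1/(h_i·A) = 1/(8.3×28) = 0.004303 K/W
R_carbon steel = L/(kA) = 0.0013/(44.2×28) = 1.05×10^-6 K/W
R_cellular glass = L/(kA) = 0.025/(0.055×28) = 0.01623 K/W
R_hardwood = L/(kA) = 0.2/(0.177×28) = 0.04036 K/W
R_outer film = 1/(h_o·A) = 1/(18.5×28) = 0.001931 K/W
R_total = 0.06282 K/W;  Q = ΔT/R_total = 80/0.06282 = 1273 W
T_interface = T_inner − Q·ΣR(inner→interface) = 101 − 1270×0.004303

T ≈ 95.5 °C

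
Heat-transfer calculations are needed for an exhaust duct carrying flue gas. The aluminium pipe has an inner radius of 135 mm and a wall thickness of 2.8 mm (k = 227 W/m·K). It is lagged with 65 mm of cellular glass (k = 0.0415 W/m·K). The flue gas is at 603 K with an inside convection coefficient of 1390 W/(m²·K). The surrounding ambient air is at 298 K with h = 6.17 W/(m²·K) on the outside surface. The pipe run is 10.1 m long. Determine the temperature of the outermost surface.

For a radial system each layer contributes R = ln(r_out/r_in)/(2πkL); films add R = 1/(hA).
R_inner film = 1/(h_i·2πr₁L) = 1/(1390×2π×0.135×10.1) = 8.398×10^-5 K/W
R_aluminium pipe wall = ln(137.8/135)/(2π×227×10.1) = 1.425×10^-6 K/W
R_cellular glass = ln(202.8/137.8)/(2π×0.0415×10.1) = 0.1467 K/W
R_outer film = 1/(h_o·2πr_oL) = 1/(6.17×2π×0.2028×10.1) = 0.01259 K/W
R_total = 0.1594 K/W
Q = ΔT/R_total = 305/0.1594
Q = 1910 W
T_interface = T_inner − Q·ΣR(inner→interface) = 603 − 1910×0.1468

T ≈ 322 K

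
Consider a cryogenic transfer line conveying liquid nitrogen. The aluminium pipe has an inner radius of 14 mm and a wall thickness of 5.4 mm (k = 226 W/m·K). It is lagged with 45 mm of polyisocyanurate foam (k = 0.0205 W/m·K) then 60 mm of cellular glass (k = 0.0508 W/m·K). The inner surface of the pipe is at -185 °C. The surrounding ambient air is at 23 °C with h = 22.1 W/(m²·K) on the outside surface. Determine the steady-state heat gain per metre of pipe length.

q′ ≈ 18.2 W/m

Treating each annulus and film as a series resistance:
R_aluminium pipe wall = ln(19.4/14)/(2π×226×1) = 2.297×10^-4 K/W
R_polyisocyanurate foam = ln(64.4/19.4)/(2π×0.0205×1) = 9.315 K/W
R_cellular glass = ln(124.4/64.4)/(2π×0.0508×1) = 2.063 K/W
R_outer film = 1/(h_o·2πr_oL) = 1/(22.1×2π×0.1244×1) = 0.05789 K/W
R_total = 11.44 K/W
Q = ΔT/R_total = 208/11.44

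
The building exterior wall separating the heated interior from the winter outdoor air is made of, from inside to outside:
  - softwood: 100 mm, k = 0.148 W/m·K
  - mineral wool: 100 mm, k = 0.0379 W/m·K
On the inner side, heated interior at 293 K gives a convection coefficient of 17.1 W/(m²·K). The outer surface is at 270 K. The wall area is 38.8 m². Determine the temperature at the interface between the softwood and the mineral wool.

T ≈ 288 K

Series thermal resistances:
R_inner film = 1/(h_i·A) = 1/(17.1×38.8) = 0.001507 K/W
R_softwood = L/(kA) = 0.1/(0.148×38.8) = 0.01741 K/W
R_mineral wool = L/(kA) = 0.1/(0.0379×38.8) = 0.068 K/W
R_total = 0.08692 K/W;  Q = ΔT/R_total = 23/0.08692 = 264.6 W
T_interface = T_inner − Q·ΣR(inner→interface) = 293 − 265×0.01892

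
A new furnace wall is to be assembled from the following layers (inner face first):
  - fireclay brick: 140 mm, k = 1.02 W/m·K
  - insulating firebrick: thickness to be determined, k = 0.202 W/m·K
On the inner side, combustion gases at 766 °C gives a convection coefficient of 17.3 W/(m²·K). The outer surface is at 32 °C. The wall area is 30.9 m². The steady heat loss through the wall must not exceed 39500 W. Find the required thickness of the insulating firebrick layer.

Series thermal resistances:
R_inner film = 1/(h_i·A) = 1/(17.3×30.9) = 0.001871 K/W
R_fireclay brick = L/(kA) = 0.14/(1.02×30.9) = 0.004442 K/W
Sum of the known resistances R_other = 0.006313 K/W
Required total resistance R_tot = ΔT/Q_allow = 734/39500 = 0.01858 K/W
R_insulating firebrick = R_tot − R_other = 0.01227 K/W
L = R·k·A = 0.01227×0.202×30.9

L ≈ 76.6 mm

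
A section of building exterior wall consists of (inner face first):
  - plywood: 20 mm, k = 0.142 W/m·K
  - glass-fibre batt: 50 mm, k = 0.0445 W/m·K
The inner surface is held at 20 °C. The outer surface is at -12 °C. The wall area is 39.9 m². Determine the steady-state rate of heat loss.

Q ≈ 1010 W

Model the wall as resistances in series:
R_plywood = L/(kA) = 0.02/(0.142×39.9) = 0.00353 K/W
R_glass-fibre batt = L/(kA) = 0.05/(0.0445×39.9) = 0.02816 K/W
R_total = 0.03169 K/W
Q = ΔT / R_total = 32 / 0.03169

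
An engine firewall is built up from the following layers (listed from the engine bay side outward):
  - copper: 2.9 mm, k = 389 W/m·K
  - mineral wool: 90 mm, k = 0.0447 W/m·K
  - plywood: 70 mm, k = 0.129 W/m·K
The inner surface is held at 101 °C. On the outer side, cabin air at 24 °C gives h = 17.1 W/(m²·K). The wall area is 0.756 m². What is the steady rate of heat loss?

Series thermal resistances:
R_copper = L/(kA) = 0.0029/(389×0.756) = 9.861×10^-6 K/W
R_mineral wool = L/(kA) = 0.09/(0.0447×0.756) = 2.663 K/W
R_plywood = L/(kA) = 0.07/(0.129×0.756) = 0.7178 K/W
R_outer film = 1/(h_o·A) = 1/(17.1×0.756) = 0.07735 K/W
R_total = 3.458 K/W
Q = ΔT / R_total = 77 / 3.458

Q ≈ 22.3 W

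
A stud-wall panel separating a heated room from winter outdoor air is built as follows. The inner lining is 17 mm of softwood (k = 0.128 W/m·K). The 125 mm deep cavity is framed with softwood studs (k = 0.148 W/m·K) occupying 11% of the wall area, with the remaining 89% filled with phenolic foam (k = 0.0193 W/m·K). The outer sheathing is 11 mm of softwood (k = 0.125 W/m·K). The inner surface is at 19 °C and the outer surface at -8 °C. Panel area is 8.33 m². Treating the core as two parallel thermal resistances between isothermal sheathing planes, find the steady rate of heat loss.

Sheathing layers in series; stud and cavity paths in parallel between them.
R_inner = 0.017/(0.128×8.33) = 0.01594 K/W
R_stud  = 0.125/(0.148×0.11×8.33) = 0.9217 K/W
R_cav   = 0.125/(0.0193×0.89×8.33) = 0.8736 K/W
1/R_core = 1/R_stud + 1/R_cav → R_core = 0.4485 K/W
R_outer = 0.011/(0.125×8.33) = 0.01056 K/W
R_total = 0.475 K/W
Q = ΔT/R_total = 27/0.475

Q ≈ 56.8 W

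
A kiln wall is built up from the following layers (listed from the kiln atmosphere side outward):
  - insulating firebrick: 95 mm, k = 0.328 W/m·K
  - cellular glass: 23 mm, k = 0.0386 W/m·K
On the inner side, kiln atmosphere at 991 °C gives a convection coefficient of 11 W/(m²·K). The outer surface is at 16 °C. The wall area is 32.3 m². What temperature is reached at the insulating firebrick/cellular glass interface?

T ≈ 611 °C

Treating each layer as a thermal resistance in series:
R_inner film = 1/(h_i·A) = 1/(11×32.3) = 0.002815 K/W
R_insulating firebrick = L/(kA) = 0.095/(0.328×32.3) = 0.008967 K/W
R_cellular glass = L/(kA) = 0.023/(0.0386×32.3) = 0.01845 K/W
R_total = 0.03023 K/W;  Q = ΔT/R_total = 975/0.03023 = 32250 W
T_interface = T_inner − Q·ΣR(inner→interface) = 991 − 32300×0.01178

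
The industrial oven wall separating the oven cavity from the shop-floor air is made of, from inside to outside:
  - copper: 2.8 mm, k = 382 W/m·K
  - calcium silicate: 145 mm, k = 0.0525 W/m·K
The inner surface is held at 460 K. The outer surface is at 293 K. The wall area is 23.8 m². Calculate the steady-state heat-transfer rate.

Q ≈ 1440 W

Thermal resistances in series:
R_copper = L/(kA) = 0.0028/(382×23.8) = 3.08×10^-7 K/W
R_calcium silicate = L/(kA) = 0.145/(0.0525×23.8) = 0.116 K/W
R_total = 0.116 K/W
Q = ΔT / R_total = 167 / 0.116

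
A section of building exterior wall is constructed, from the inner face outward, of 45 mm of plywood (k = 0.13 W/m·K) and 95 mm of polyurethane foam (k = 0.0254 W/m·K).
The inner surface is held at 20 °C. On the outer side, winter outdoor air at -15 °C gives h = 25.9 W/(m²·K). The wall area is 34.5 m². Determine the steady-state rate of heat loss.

Treating each layer as a thermal resistance in series:
R_plywood = L/(kA) = 0.045/(0.13×34.5) = 0.01003 K/W
R_polyurethane foam = L/(kA) = 0.095/(0.0254×34.5) = 0.1084 K/W
R_outer film = 1/(h_o·A) = 1/(25.9×34.5) = 0.001119 K/W
R_total = 0.1196 K/W
Q = ΔT / R_total = 35 / 0.1196

Q ≈ 293 W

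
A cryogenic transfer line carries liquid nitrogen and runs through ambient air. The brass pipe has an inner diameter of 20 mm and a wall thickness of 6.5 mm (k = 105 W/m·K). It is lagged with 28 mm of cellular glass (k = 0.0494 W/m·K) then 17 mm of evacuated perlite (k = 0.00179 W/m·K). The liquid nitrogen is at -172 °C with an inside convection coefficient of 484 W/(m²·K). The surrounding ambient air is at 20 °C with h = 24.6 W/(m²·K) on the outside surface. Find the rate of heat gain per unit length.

q′ ≈ 5.98 W/m

Treating each annulus and film as a series resistance:
R_inner film = 1/(h_i·2πr₁L) = 1/(484×2π×0.01×1) = 0.03288 K/W
R_brass pipe wall = ln(16.5/10)/(2π×105×1) = 7.591×10^-4 K/W
R_cellular glass = ln(44.5/16.5)/(2π×0.0494×1) = 3.196 K/W
R_evacuated perlite = ln(61.5/44.5)/(2π×0.00179×1) = 28.77 K/W
R_outer film = 1/(h_o·2πr_oL) = 1/(24.6×2π×0.0615×1) = 0.1052 K/W
R_total = 32.1 K/W
Q = ΔT/R_total = 192/32.1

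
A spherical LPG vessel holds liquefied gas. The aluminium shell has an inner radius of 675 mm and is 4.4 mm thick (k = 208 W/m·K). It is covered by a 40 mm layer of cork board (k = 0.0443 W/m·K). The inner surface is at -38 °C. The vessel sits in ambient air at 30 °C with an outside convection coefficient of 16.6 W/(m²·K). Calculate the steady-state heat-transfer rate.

Spherical conduction: R = (1/r_in − 1/r_out)/(4πk) per layer; series-sum.
R_aluminium shell = (1/0.675 − 1/0.6794)/(4π×208) = 3.671×10^-6 K/W
R_cork board = (1/0.6794 − 1/0.7194)/(4π×0.0443) = 0.147 K/W
R_outer film = 1/(h·4πr_o²) = 1/(16.6×4π×0.7194²) = 0.009263 K/W
R_total = 0.1563 K/W
Q = ΔT/R_total = 68/0.1563

Q ≈ 435 W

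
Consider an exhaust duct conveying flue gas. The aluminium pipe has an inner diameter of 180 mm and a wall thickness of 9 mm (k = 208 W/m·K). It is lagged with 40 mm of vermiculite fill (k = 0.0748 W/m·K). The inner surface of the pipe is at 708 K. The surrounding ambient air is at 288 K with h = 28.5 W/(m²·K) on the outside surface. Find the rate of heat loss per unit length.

Radial resistances (cylindrical: R_cond = ln(r_o/r_i)/(2πkL), R_conv = 1/(h·2πrL)):
R_aluminium pipe wall = ln(99/90)/(2π×208×1) = 7.293×10^-5 K/W
R_vermiculite fill = ln(139/99)/(2π×0.0748×1) = 0.7221 K/W
R_outer film = 1/(h_o·2πr_oL) = 1/(28.5×2π×0.139×1) = 0.04018 K/W
R_total = 0.7623 K/W
Q = ΔT/R_total = 420/0.7623

q′ ≈ 551 W/m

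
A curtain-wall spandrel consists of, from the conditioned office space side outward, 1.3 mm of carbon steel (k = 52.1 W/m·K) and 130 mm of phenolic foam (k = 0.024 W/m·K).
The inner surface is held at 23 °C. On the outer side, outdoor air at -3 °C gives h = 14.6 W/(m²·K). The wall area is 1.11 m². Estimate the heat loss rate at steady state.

Treating each layer as a thermal resistance in series:
R_carbon steel = L/(kA) = 0.0013/(52.1×1.11) = 2.248×10^-5 K/W
R_phenolic foam = L/(kA) = 0.13/(0.024×1.11) = 4.88 K/W
R_outer film = 1/(h_o·A) = 1/(14.6×1.11) = 0.06171 K/W
R_total = 4.942 K/W
Q = ΔT / R_total = 26 / 4.942

Q ≈ 5.26 W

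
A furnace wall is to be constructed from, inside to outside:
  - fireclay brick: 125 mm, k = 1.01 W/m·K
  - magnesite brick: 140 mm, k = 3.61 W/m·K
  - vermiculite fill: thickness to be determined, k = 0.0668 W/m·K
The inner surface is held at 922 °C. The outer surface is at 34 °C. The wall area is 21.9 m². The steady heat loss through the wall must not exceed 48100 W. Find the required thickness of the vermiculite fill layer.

Series thermal resistances:
R_fireclay brick = L/(kA) = 0.125/(1.01×21.9) = 0.005651 K/W
R_magnesite brick = L/(kA) = 0.14/(3.61×21.9) = 0.001771 K/W
Sum of the known resistances R_other = 0.007422 K/W
Required total resistance R_tot = ΔT/Q_allow = 888/48100 = 0.01846 K/W
R_vermiculite fill = R_tot − R_other = 0.01104 K/W
L = R·k·A = 0.01104×0.0668×21.9

L ≈ 16.1 mm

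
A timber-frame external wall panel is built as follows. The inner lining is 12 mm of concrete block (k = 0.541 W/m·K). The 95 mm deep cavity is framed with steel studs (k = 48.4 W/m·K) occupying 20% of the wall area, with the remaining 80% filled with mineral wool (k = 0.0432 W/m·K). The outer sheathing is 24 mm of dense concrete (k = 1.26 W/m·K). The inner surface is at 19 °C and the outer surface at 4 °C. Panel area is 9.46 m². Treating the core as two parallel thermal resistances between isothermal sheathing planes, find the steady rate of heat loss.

Sheathing layers in series; stud and cavity paths in parallel between them.
R_inner = 0.012/(0.541×9.46) = 0.002345 K/W
R_stud  = 0.095/(48.4×0.2×9.46) = 0.001037 K/W
R_cav   = 0.095/(0.0432×0.8×9.46) = 0.2906 K/W
1/R_core = 1/R_stud + 1/R_cav → R_core = 0.001034 K/W
R_outer = 0.024/(1.26×9.46) = 0.002013 K/W
R_total = 0.005392 K/W
Q = ΔT/R_total = 15/0.005392

Q ≈ 2780 W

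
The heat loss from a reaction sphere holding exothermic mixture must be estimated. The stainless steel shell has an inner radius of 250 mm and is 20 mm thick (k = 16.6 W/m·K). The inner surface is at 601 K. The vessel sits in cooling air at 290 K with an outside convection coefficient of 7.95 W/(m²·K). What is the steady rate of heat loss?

Each spherical layer contributes R = (1/r_i − 1/r_o)/(4πk):
R_stainless steel shell = (1/0.25 − 1/0.27)/(4π×16.6) = 0.00142 K/W
R_outer film = 1/(h·4πr_o²) = 1/(7.95×4π×0.27²) = 0.1373 K/W
R_total = 0.1387 K/W
Q = ΔT/R_total = 311/0.1387

Q ≈ 2240 W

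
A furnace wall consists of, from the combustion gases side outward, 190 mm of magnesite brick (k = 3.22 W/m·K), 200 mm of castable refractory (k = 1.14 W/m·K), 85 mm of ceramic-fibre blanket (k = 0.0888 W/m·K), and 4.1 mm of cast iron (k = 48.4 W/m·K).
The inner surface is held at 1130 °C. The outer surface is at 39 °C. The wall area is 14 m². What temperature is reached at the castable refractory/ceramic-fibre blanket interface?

T ≈ 915 °C

Series thermal resistances:
R_magnesite brick = L/(kA) = 0.19/(3.22×14) = 0.004215 K/W
R_castable refractory = L/(kA) = 0.2/(1.14×14) = 0.01253 K/W
R_ceramic-fibre blanket = L/(kA) = 0.085/(0.0888×14) = 0.06837 K/W
R_cast iron = L/(kA) = 0.0041/(48.4×14) = 6.051×10^-6 K/W
R_total = 0.08512 K/W;  Q = ΔT/R_total = 1091/0.08512 = 12820 W
T_interface = T_inner − Q·ΣR(inner→interface) = 1130 − 12800×0.01675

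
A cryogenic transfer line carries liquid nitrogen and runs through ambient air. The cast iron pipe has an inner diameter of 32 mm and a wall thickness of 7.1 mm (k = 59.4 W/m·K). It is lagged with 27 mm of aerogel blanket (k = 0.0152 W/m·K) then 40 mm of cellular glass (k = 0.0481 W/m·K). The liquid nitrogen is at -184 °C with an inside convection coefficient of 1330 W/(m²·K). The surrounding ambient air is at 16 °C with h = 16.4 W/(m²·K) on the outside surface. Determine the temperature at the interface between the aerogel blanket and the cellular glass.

T ≈ -24.3 °C

Cylindrical conduction, so R = ln(r₂/r₁)/(2πkL) per layer, in series:
R_inner film = 1/(h_i·2πr₁L) = 1/(1330×2π×0.016×1) = 0.007479 K/W
R_cast iron pipe wall = ln(23.1/16)/(2π×59.4×1) = 9.84×10^-4 K/W
R_aerogel blanket = ln(50.1/23.1)/(2π×0.0152×1) = 8.106 K/W
R_cellular glass = ln(90.1/50.1)/(2π×0.0481×1) = 1.942 K/W
R_outer film = 1/(h_o·2πr_oL) = 1/(16.4×2π×0.0901×1) = 0.1077 K/W
R_total = 10.16 K/W
Q = ΔT/R_total = 200/10.16
Q = 19.7 W/m
T_interface = T_inner + Q·ΣR(inner→interface) = -184 + 19.7×8.115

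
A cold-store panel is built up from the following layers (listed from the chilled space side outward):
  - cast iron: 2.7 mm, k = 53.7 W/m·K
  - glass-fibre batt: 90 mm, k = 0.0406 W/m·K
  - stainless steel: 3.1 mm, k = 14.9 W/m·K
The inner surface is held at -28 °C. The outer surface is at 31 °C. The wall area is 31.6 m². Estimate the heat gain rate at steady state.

Q ≈ 841 W

Using the resistance-network approach (series):
R_cast iron = L/(kA) = 0.0027/(53.7×31.6) = 1.591×10^-6 K/W
R_glass-fibre batt = L/(kA) = 0.09/(0.0406×31.6) = 0.07015 K/W
R_stainless steel = L/(kA) = 0.0031/(14.9×31.6) = 6.584×10^-6 K/W
R_total = 0.07016 K/W
Q = ΔT / R_total = 59 / 0.07016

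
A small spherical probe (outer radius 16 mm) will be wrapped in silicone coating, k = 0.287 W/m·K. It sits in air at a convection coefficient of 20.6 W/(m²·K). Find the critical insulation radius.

r_cr ≈ 27.9 mm

For a sphere r_cr = 2k/h = 2×0.287/20.6
r_cr = 27.9 mm; since the bare radius (16 mm) is below r_cr, adding a thin layer of insulation will *increase* heat loss.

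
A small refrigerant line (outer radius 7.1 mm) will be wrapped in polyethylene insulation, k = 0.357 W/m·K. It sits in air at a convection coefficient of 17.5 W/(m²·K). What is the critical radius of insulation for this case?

r_cr ≈ 20.4 mm

For a cylinder r_cr = k/h = 0.357/17.5
r_cr = 20.4 mm; since the bare radius (7.1 mm) is below r_cr, adding a thin layer of insulation will *increase* heat loss.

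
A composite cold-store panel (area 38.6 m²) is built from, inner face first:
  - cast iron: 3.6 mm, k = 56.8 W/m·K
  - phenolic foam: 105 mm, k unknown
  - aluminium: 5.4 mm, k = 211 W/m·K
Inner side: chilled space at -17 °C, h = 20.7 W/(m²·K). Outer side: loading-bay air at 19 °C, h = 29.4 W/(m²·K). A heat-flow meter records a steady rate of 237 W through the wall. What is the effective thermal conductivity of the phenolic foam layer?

Series thermal resistances:
R_inner film = 1/(h_i·A) = 1/(20.7×38.6) = 0.001252 K/W
R_cast iron = L/(kA) = 0.0036/(56.8×38.6) = 1.642×10^-6 K/W
R_aluminium = L/(kA) = 0.0054/(211×38.6) = 6.63×10^-7 K/W
R_outer film = 1/(h_o·A) = 1/(29.4×38.6) = 8.812×10^-4 K/W
Sum of known resistances R_other = 0.002135 K/W
Total R = ΔT/Q = 36/237 = 0.1519 K/W
R_phenolic foam = R_total − R_other = 0.1498 K/W
k = L/(R·A) = 0.105/(0.1498×38.6)

k ≈ 0.0182 W/(m·K)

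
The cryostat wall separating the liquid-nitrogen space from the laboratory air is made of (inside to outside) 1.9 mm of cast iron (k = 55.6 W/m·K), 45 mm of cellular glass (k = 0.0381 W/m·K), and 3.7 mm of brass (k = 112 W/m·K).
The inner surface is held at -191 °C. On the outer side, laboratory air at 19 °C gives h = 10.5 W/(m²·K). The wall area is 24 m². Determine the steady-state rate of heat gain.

Treating each layer as a thermal resistance in series:
R_cast iron = L/(kA) = 0.0019/(55.6×24) = 1.424×10^-6 K/W
R_cellular glass = L/(kA) = 0.045/(0.0381×24) = 0.04921 K/W
R_brass = L/(kA) = 0.0037/(112×24) = 1.376×10^-6 K/W
R_outer film = 1/(h_o·A) = 1/(10.5×24) = 0.003968 K/W
R_total = 0.05318 K/W
Q = ΔT / R_total = 210 / 0.05318

Q ≈ 3950 W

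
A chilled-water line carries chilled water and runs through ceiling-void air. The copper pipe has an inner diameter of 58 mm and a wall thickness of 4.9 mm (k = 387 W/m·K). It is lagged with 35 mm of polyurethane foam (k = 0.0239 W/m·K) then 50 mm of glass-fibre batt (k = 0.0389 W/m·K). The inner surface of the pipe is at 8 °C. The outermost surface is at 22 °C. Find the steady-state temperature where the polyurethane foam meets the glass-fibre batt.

For a radial system each layer contributes R = ln(r_out/r_in)/(2πkL); films add R = 1/(hA).
R_copper pipe wall = ln(33.9/29)/(2π×387×1) = 6.42×10^-5 K/W
R_polyurethane foam = ln(68.9/33.9)/(2π×0.0239×1) = 4.723 K/W
R_glass-fibre batt = ln(118.9/68.9)/(2π×0.0389×1) = 2.232 K/W
R_total = 6.955 K/W
Q = ΔT/R_total = 14/6.955
Q = 2.01 W/m
T_interface = T_inner + Q·ΣR(inner→interface) = 8 + 2.01×4.723

T ≈ 17.5 °C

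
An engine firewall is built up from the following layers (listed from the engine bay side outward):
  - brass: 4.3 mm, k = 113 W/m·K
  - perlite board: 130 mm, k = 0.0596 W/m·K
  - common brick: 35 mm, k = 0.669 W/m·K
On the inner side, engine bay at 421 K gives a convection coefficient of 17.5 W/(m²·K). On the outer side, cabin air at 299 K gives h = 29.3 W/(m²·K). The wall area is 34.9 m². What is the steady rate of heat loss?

Model the wall as resistances in series:
R_inner film = 1/(h_i·A) = 1/(17.5×34.9) = 0.001637 K/W
R_brass = L/(kA) = 0.0043/(113×34.9) = 1.09×10^-6 K/W
R_perlite board = L/(kA) = 0.13/(0.0596×34.9) = 0.0625 K/W
R_common brick = L/(kA) = 0.035/(0.669×34.9) = 0.001499 K/W
R_outer film = 1/(h_o·A) = 1/(29.3×34.9) = 9.779×10^-4 K/W
R_total = 0.06661 K/W
Q = ΔT / R_total = 122 / 0.06661

Q ≈ 1830 W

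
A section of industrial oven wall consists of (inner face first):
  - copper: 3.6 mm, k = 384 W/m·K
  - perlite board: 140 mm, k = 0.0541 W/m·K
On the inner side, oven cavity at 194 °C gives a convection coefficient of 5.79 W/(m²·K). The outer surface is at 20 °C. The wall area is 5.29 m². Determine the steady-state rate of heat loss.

Q ≈ 333 W

Treating each layer as a thermal resistance in series:
R_inner film = 1/(h_i·A) = 1/(5.79×5.29) = 0.03265 K/W
R_copper = L/(kA) = 0.0036/(384×5.29) = 1.772×10^-6 K/W
R_perlite board = L/(kA) = 0.14/(0.0541×5.29) = 0.4892 K/W
R_total = 0.5218 K/W
Q = ΔT / R_total = 174 / 0.5218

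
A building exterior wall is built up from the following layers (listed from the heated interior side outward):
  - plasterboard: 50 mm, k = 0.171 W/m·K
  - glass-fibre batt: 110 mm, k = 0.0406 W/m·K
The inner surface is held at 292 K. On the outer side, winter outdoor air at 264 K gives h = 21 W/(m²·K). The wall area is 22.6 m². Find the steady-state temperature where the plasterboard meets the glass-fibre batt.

Series thermal resistances:
R_plasterboard = L/(kA) = 0.05/(0.171×22.6) = 0.01294 K/W
R_glass-fibre batt = L/(kA) = 0.11/(0.0406×22.6) = 0.1199 K/W
R_outer film = 1/(h_o·A) = 1/(21×22.6) = 0.002107 K/W
R_total = 0.1349 K/W;  Q = ΔT/R_total = 28/0.1349 = 207.5 W
T_interface = T_inner − Q·ΣR(inner→interface) = 292 − 208×0.01294

T ≈ 289 K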